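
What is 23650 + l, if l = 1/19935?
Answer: 471462751/19935 ≈ 23650.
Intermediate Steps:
l = 1/19935 ≈ 5.0163e-5
23650 + l = 23650 + 1/19935 = 471462751/19935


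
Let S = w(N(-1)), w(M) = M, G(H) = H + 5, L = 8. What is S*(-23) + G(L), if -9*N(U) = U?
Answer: 94/9 ≈ 10.444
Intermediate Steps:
N(U) = -U/9
G(H) = 5 + H
S = 1/9 (S = -1/9*(-1) = 1/9 ≈ 0.11111)
S*(-23) + G(L) = (1/9)*(-23) + (5 + 8) = -23/9 + 13 = 94/9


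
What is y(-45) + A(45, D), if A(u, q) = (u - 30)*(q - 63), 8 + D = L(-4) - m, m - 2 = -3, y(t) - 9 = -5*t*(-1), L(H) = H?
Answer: -1326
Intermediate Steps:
y(t) = 9 + 5*t (y(t) = 9 - 5*t*(-1) = 9 + 5*t)
m = -1 (m = 2 - 3 = -1)
D = -11 (D = -8 + (-4 - 1*(-1)) = -8 + (-4 + 1) = -8 - 3 = -11)
A(u, q) = (-63 + q)*(-30 + u) (A(u, q) = (-30 + u)*(-63 + q) = (-63 + q)*(-30 + u))
y(-45) + A(45, D) = (9 + 5*(-45)) + (1890 - 63*45 - 30*(-11) - 11*45) = (9 - 225) + (1890 - 2835 + 330 - 495) = -216 - 1110 = -1326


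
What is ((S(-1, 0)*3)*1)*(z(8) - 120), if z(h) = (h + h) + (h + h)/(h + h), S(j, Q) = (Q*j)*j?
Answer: 0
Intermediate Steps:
S(j, Q) = Q*j²
z(h) = 1 + 2*h (z(h) = 2*h + (2*h)/((2*h)) = 2*h + (2*h)*(1/(2*h)) = 2*h + 1 = 1 + 2*h)
((S(-1, 0)*3)*1)*(z(8) - 120) = (((0*(-1)²)*3)*1)*((1 + 2*8) - 120) = (((0*1)*3)*1)*((1 + 16) - 120) = ((0*3)*1)*(17 - 120) = (0*1)*(-103) = 0*(-103) = 0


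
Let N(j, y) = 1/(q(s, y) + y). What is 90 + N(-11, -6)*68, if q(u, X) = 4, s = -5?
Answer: 56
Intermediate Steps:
N(j, y) = 1/(4 + y)
90 + N(-11, -6)*68 = 90 + 68/(4 - 6) = 90 + 68/(-2) = 90 - ½*68 = 90 - 34 = 56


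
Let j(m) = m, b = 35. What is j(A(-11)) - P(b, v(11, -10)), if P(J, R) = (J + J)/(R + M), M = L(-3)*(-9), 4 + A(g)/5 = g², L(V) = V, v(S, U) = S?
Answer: 11080/19 ≈ 583.16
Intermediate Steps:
A(g) = -20 + 5*g²
M = 27 (M = -3*(-9) = 27)
P(J, R) = 2*J/(27 + R) (P(J, R) = (J + J)/(R + 27) = (2*J)/(27 + R) = 2*J/(27 + R))
j(A(-11)) - P(b, v(11, -10)) = (-20 + 5*(-11)²) - 2*35/(27 + 11) = (-20 + 5*121) - 2*35/38 = (-20 + 605) - 2*35/38 = 585 - 1*35/19 = 585 - 35/19 = 11080/19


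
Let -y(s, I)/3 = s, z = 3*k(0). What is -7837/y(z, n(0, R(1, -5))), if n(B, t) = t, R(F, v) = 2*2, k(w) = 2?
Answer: 7837/18 ≈ 435.39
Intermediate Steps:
R(F, v) = 4
z = 6 (z = 3*2 = 6)
y(s, I) = -3*s
-7837/y(z, n(0, R(1, -5))) = -7837/((-3*6)) = -7837/(-18) = -7837*(-1/18) = 7837/18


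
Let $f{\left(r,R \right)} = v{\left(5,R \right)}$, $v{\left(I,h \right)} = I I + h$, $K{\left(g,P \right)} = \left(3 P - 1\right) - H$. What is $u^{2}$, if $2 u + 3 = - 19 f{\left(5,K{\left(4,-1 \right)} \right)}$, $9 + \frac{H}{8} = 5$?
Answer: $255025$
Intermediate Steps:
$H = -32$ ($H = -72 + 8 \cdot 5 = -72 + 40 = -32$)
$K{\left(g,P \right)} = 31 + 3 P$ ($K{\left(g,P \right)} = \left(3 P - 1\right) - -32 = \left(-1 + 3 P\right) + 32 = 31 + 3 P$)
$v{\left(I,h \right)} = h + I^{2}$ ($v{\left(I,h \right)} = I^{2} + h = h + I^{2}$)
$f{\left(r,R \right)} = 25 + R$ ($f{\left(r,R \right)} = R + 5^{2} = R + 25 = 25 + R$)
$u = -505$ ($u = - \frac{3}{2} + \frac{\left(-19\right) \left(25 + \left(31 + 3 \left(-1\right)\right)\right)}{2} = - \frac{3}{2} + \frac{\left(-19\right) \left(25 + \left(31 - 3\right)\right)}{2} = - \frac{3}{2} + \frac{\left(-19\right) \left(25 + 28\right)}{2} = - \frac{3}{2} + \frac{\left(-19\right) 53}{2} = - \frac{3}{2} + \frac{1}{2} \left(-1007\right) = - \frac{3}{2} - \frac{1007}{2} = -505$)
$u^{2} = \left(-505\right)^{2} = 255025$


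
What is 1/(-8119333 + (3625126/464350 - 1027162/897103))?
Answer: -208284889025/1691132985287652686 ≈ -1.2316e-7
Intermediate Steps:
1/(-8119333 + (3625126/464350 - 1027162/897103)) = 1/(-8119333 + (3625126*(1/464350) - 1027162*1/897103)) = 1/(-8119333 + (1812563/232175 - 1027162/897103)) = 1/(-8119333 + 1387574367639/208284889025) = 1/(-1691132985287652686/208284889025) = -208284889025/1691132985287652686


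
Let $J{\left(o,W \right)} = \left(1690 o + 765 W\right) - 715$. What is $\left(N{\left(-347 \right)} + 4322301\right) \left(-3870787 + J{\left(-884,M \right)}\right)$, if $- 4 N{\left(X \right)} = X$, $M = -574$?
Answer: $-25089610906793$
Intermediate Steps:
$N{\left(X \right)} = - \frac{X}{4}$
$J{\left(o,W \right)} = -715 + 765 W + 1690 o$ ($J{\left(o,W \right)} = \left(765 W + 1690 o\right) - 715 = -715 + 765 W + 1690 o$)
$\left(N{\left(-347 \right)} + 4322301\right) \left(-3870787 + J{\left(-884,M \right)}\right) = \left(\left(- \frac{1}{4}\right) \left(-347\right) + 4322301\right) \left(-3870787 + \left(-715 + 765 \left(-574\right) + 1690 \left(-884\right)\right)\right) = \left(\frac{347}{4} + 4322301\right) \left(-3870787 - 1933785\right) = \frac{17289551 \left(-3870787 - 1933785\right)}{4} = \frac{17289551}{4} \left(-5804572\right) = -25089610906793$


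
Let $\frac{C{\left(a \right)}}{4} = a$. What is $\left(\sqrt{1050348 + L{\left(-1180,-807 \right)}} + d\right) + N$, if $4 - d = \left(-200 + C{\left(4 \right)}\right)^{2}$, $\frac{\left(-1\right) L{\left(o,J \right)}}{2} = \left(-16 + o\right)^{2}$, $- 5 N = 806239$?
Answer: $- \frac{975499}{5} + 2 i \sqrt{452621} \approx -1.951 \cdot 10^{5} + 1345.5 i$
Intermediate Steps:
$N = - \frac{806239}{5}$ ($N = \left(- \frac{1}{5}\right) 806239 = - \frac{806239}{5} \approx -1.6125 \cdot 10^{5}$)
$L{\left(o,J \right)} = - 2 \left(-16 + o\right)^{2}$
$C{\left(a \right)} = 4 a$
$d = -33852$ ($d = 4 - \left(-200 + 4 \cdot 4\right)^{2} = 4 - \left(-200 + 16\right)^{2} = 4 - \left(-184\right)^{2} = 4 - 33856 = -33852$)
$\left(\sqrt{1050348 + L{\left(-1180,-807 \right)}} + d\right) + N = \left(\sqrt{1050348 - 2 \left(-16 - 1180\right)^{2}} - 33852\right) - \frac{806239}{5} = \left(\sqrt{1050348 - 2 \left(-1196\right)^{2}} - 33852\right) - \frac{806239}{5} = \left(\sqrt{1050348 - 2860832} - 33852\right) - \frac{806239}{5} = \left(\sqrt{-1810484} - 33852\right) - \frac{806239}{5} = \left(2 i \sqrt{452621} - 33852\right) - \frac{806239}{5} = \left(-33852 + 2 i \sqrt{452621}\right) - \frac{806239}{5} = - \frac{975499}{5} + 2 i \sqrt{452621}$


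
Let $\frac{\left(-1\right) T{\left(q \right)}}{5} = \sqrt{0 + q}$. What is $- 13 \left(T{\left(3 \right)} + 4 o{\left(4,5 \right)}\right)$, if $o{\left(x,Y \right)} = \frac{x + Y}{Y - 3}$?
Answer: $-234 + 65 \sqrt{3} \approx -121.42$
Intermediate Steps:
$T{\left(q \right)} = - 5 \sqrt{q}$ ($T{\left(q \right)} = - 5 \sqrt{0 + q} = - 5 \sqrt{q}$)
$o{\left(x,Y \right)} = \frac{Y + x}{-3 + Y}$
$- 13 \left(T{\left(3 \right)} + 4 o{\left(4,5 \right)}\right) = - 13 \left(- 5 \sqrt{3} + 4 \frac{5 + 4}{-3 + 5}\right) = - 13 \left(- 5 \sqrt{3} + 4 \cdot \frac{1}{2} \cdot 9\right) = - 13 \left(- 5 \sqrt{3} + 4 \cdot \frac{9}{2}\right) = - 13 \left(- 5 \sqrt{3} + 18\right) = - 13 \left(18 - 5 \sqrt{3}\right) = -234 + 65 \sqrt{3}$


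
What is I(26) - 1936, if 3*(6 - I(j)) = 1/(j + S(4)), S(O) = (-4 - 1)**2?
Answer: -295291/153 ≈ -1930.0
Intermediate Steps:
S(O) = 25 (S(O) = (-5)**2 = 25)
I(j) = 6 - 1/(3*(25 + j)) (I(j) = 6 - 1/(3*(j + 25)) = 6 - 1/(3*(25 + j)))
I(26) - 1936 = (449 + 18*26)/(3*(25 + 26)) - 1936 = (1/3)*(449 + 468)/51 - 1936 = (1/3)*(1/51)*917 - 1936 = 917/153 - 1936 = -295291/153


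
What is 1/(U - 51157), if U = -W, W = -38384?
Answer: -1/12773 ≈ -7.8290e-5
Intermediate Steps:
U = 38384 (U = -1*(-38384) = 38384)
1/(U - 51157) = 1/(38384 - 51157) = 1/(-12773) = -1/12773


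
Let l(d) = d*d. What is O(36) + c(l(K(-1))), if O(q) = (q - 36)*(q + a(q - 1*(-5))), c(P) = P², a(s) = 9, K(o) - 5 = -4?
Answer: 1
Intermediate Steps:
K(o) = 1 (K(o) = 5 - 4 = 1)
l(d) = d²
O(q) = (-36 + q)*(9 + q) (O(q) = (q - 36)*(q + 9) = (-36 + q)*(9 + q))
O(36) + c(l(K(-1))) = (-324 + 36² - 27*36) + (1²)² = (-324 + 1296 - 972) + 1² = 0 + 1 = 1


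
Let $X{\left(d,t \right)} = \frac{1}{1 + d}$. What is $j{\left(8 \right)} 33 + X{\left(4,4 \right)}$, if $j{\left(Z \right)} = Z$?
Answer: $\frac{1321}{5} \approx 264.2$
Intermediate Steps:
$j{\left(8 \right)} 33 + X{\left(4,4 \right)} = 8 \cdot 33 + \frac{1}{1 + 4} = 264 + \frac{1}{5} = \frac{1321}{5}$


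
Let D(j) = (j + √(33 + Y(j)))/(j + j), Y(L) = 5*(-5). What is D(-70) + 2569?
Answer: 5139/2 - √2/70 ≈ 2569.5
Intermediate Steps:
Y(L) = -25
D(j) = (j + 2*√2)/(2*j) (D(j) = (j + √(33 - 25))/(j + j) = (j + √8)/((2*j)) = (j + 2*√2)*(1/(2*j)) = (j + 2*√2)/(2*j))
D(-70) + 2569 = (√2 + (½)*(-70))/(-70) + 2569 = -(√2 - 35)/70 + 2569 = -(-35 + √2)/70 + 2569 = (½ - √2/70) + 2569 = 5139/2 - √2/70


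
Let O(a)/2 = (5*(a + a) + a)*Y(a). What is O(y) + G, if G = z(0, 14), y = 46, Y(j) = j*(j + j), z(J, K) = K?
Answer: 4282798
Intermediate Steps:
Y(j) = 2*j² (Y(j) = j*(2*j) = 2*j²)
G = 14
O(a) = 44*a³ (O(a) = 2*((5*(a + a) + a)*(2*a²)) = 2*((5*(2*a) + a)*(2*a²)) = 2*((10*a + a)*(2*a²)) = 2*((11*a)*(2*a²)) = 2*(22*a³) = 44*a³)
O(y) + G = 44*46³ + 14 = 44*97336 + 14 = 4282784 + 14 = 4282798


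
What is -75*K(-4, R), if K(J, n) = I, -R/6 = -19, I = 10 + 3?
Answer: -975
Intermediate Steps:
I = 13
R = 114 (R = -6*(-19) = 114)
K(J, n) = 13
-75*K(-4, R) = -75*13 = -975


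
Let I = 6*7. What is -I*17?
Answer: -714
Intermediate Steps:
I = 42
-I*17 = -1*42*17 = -42*17 = -714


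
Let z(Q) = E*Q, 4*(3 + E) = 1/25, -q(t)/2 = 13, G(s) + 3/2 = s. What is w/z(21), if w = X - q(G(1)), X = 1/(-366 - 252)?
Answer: -803350/1940211 ≈ -0.41405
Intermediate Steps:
G(s) = -3/2 + s
q(t) = -26 (q(t) = -2*13 = -26)
X = -1/618 (X = 1/(-618) = -1/618 ≈ -0.0016181)
w = 16067/618 (w = -1/618 - 1*(-26) = -1/618 + 26 = 16067/618 ≈ 25.998)
E = -299/100 (E = -3 + (1/4)/25 = -3 + (1/4)*(1/25) = -3 + 1/100 = -299/100 ≈ -2.9900)
z(Q) = -299*Q/100
w/z(21) = 16067/(618*((-299/100*21))) = 16067/(618*(-6279/100)) = (16067/618)*(-100/6279) = -803350/1940211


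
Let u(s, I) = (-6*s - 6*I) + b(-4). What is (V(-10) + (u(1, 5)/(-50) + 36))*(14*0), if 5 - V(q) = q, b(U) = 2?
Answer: 0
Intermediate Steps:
V(q) = 5 - q
u(s, I) = 2 - 6*I - 6*s (u(s, I) = (-6*s - 6*I) + 2 = (-6*I - 6*s) + 2 = 2 - 6*I - 6*s)
(V(-10) + (u(1, 5)/(-50) + 36))*(14*0) = ((5 - 1*(-10)) + ((2 - 6*5 - 6*1)/(-50) + 36))*(14*0) = ((5 + 10) + ((2 - 30 - 6)*(-1/50) + 36))*0 = (15 + (-34*(-1/50) + 36))*0 = (15 + (17/25 + 36))*0 = (15 + 917/25)*0 = (1292/25)*0 = 0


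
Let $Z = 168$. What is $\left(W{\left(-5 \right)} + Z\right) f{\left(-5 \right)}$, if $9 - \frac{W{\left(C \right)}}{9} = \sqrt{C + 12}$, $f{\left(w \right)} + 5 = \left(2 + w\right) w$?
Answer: $2490 - 90 \sqrt{7} \approx 2251.9$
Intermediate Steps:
$f{\left(w \right)} = -5 + w \left(2 + w\right)$ ($f{\left(w \right)} = -5 + \left(2 + w\right) w = -5 + w \left(2 + w\right)$)
$W{\left(C \right)} = 81 - 9 \sqrt{12 + C}$ ($W{\left(C \right)} = 81 - 9 \sqrt{C + 12} = 81 - 9 \sqrt{12 + C}$)
$\left(W{\left(-5 \right)} + Z\right) f{\left(-5 \right)} = \left(\left(81 - 9 \sqrt{12 - 5}\right) + 168\right) \left(-5 + \left(-5\right)^{2} + 2 \left(-5\right)\right) = \left(\left(81 - 9 \sqrt{7}\right) + 168\right) \left(-5 + 25 - 10\right) = \left(249 - 9 \sqrt{7}\right) 10 = 2490 - 90 \sqrt{7}$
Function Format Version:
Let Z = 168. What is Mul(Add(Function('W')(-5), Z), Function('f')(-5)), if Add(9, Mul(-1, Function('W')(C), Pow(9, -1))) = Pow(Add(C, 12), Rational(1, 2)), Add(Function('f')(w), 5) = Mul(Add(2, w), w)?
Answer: Add(2490, Mul(-90, Pow(7, Rational(1, 2)))) ≈ 2251.9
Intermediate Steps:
Function('f')(w) = Add(-5, Mul(w, Add(2, w))) (Function('f')(w) = Add(-5, Mul(Add(2, w), w)) = Add(-5, Mul(w, Add(2, w))))
Function('W')(C) = Add(81, Mul(-9, Pow(Add(12, C), Rational(1, 2)))) (Function('W')(C) = Add(81, Mul(-9, Pow(Add(C, 12), Rational(1, 2)))) = Add(81, Mul(-9, Pow(Add(12, C), Rational(1, 2)))))
Mul(Add(Function('W')(-5), Z), Function('f')(-5)) = Mul(Add(Add(81, Mul(-9, Pow(Add(12, -5), Rational(1, 2)))), 168), Add(-5, Pow(-5, 2), Mul(2, -5))) = Mul(Add(Add(81, Mul(-9, Pow(7, Rational(1, 2)))), 168), Add(-5, 25, -10)) = Mul(Add(249, Mul(-9, Pow(7, Rational(1, 2)))), 10) = Add(2490, Mul(-90, Pow(7, Rational(1, 2))))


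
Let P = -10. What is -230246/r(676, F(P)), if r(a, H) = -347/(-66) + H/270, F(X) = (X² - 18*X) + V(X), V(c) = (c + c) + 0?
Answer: -136766124/3695 ≈ -37014.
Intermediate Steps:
V(c) = 2*c (V(c) = 2*c + 0 = 2*c)
F(X) = X² - 16*X (F(X) = (X² - 18*X) + 2*X = X² - 16*X)
r(a, H) = 347/66 + H/270 (r(a, H) = -347*(-1/66) + H*(1/270) = 347/66 + H/270)
-230246/r(676, F(P)) = -230246/(347/66 + (-10*(-16 - 10))/270) = -230246/(347/66 + (-10*(-26))/270) = -230246/(347/66 + (1/270)*260) = -230246/(347/66 + 26/27) = -230246/3695/594 = -230246*594/3695 = -136766124/3695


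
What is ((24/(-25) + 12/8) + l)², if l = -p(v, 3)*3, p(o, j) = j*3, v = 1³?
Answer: 1750329/2500 ≈ 700.13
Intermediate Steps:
v = 1
p(o, j) = 3*j
l = -27 (l = -3*3*3 = -1*9*3 = -9*3 = -27)
((24/(-25) + 12/8) + l)² = ((24/(-25) + 12/8) - 27)² = ((24*(-1/25) + 12*(⅛)) - 27)² = ((-24/25 + 3/2) - 27)² = (27/50 - 27)² = (-1323/50)² = 1750329/2500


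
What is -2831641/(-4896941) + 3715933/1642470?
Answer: 22847590054223/8043078684270 ≈ 2.8407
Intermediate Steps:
-2831641/(-4896941) + 3715933/1642470 = -2831641*(-1/4896941) + 3715933*(1/1642470) = 2831641/4896941 + 3715933/1642470 = 22847590054223/8043078684270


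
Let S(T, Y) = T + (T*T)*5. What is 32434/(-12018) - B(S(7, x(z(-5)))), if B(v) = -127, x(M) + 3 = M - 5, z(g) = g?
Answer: 746926/6009 ≈ 124.30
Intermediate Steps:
x(M) = -8 + M (x(M) = -3 + (M - 5) = -3 + (-5 + M) = -8 + M)
S(T, Y) = T + 5*T² (S(T, Y) = T + T²*5 = T + 5*T²)
32434/(-12018) - B(S(7, x(z(-5)))) = 32434/(-12018) - 1*(-127) = 32434*(-1/12018) + 127 = -16217/6009 + 127 = 746926/6009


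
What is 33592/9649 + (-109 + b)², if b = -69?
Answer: 305752508/9649 ≈ 31687.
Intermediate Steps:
33592/9649 + (-109 + b)² = 33592/9649 + (-109 - 69)² = 33592*(1/9649) + (-178)² = 33592/9649 + 31684 = 305752508/9649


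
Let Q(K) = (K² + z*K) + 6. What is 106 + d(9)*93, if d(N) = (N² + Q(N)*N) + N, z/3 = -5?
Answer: -31700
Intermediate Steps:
z = -15 (z = 3*(-5) = -15)
Q(K) = 6 + K² - 15*K (Q(K) = (K² - 15*K) + 6 = 6 + K² - 15*K)
d(N) = N + N² + N*(6 + N² - 15*N) (d(N) = (N² + (6 + N² - 15*N)*N) + N = (N² + N*(6 + N² - 15*N)) + N = N + N² + N*(6 + N² - 15*N))
106 + d(9)*93 = 106 + (9*(7 + 9² - 14*9))*93 = 106 + (9*(7 + 81 - 126))*93 = 106 + (9*(-38))*93 = 106 - 342*93 = 106 - 31806 = -31700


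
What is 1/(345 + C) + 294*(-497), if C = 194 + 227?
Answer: -111926387/766 ≈ -1.4612e+5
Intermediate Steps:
C = 421
1/(345 + C) + 294*(-497) = 1/(345 + 421) + 294*(-497) = 1/766 - 146118 = -111926387/766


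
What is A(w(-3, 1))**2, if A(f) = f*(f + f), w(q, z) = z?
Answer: 4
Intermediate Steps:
A(f) = 2*f**2 (A(f) = f*(2*f) = 2*f**2)
A(w(-3, 1))**2 = (2*1**2)**2 = (2*1)**2 = 2**2 = 4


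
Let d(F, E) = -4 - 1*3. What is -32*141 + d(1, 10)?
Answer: -4519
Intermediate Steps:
d(F, E) = -7 (d(F, E) = -4 - 3 = -7)
-32*141 + d(1, 10) = -32*141 - 7 = -4512 - 7 = -4519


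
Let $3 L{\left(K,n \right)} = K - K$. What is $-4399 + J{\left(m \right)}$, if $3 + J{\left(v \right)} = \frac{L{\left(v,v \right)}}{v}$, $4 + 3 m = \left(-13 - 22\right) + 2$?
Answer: $-4402$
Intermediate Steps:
$L{\left(K,n \right)} = 0$ ($L{\left(K,n \right)} = \frac{K - K}{3} = \frac{1}{3} \cdot 0 = 0$)
$m = - \frac{37}{3}$ ($m = - \frac{4}{3} + \frac{\left(-13 - 22\right) + 2}{3} = - \frac{4}{3} + \frac{-35 + 2}{3} = - \frac{4}{3} + \frac{1}{3} \left(-33\right) = - \frac{4}{3} - 11 = - \frac{37}{3} \approx -12.333$)
$J{\left(v \right)} = -3$ ($J{\left(v \right)} = -3 + \frac{0}{v} = -3 + 0 = -3$)
$-4399 + J{\left(m \right)} = -4399 - 3 = -4402$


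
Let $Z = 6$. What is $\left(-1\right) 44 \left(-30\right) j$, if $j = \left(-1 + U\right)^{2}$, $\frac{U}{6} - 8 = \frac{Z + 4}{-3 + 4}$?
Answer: $15112680$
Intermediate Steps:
$U = 108$ ($U = 48 + 6 \frac{6 + 4}{-3 + 4} = 48 + 6 \cdot \frac{10}{1} = 48 + 6 \cdot 10 \cdot 1 = 48 + 6 \cdot 10 = 48 + 60 = 108$)
$j = 11449$ ($j = \left(-1 + 108\right)^{2} = 107^{2} = 11449$)
$\left(-1\right) 44 \left(-30\right) j = \left(-1\right) 44 \left(-30\right) 11449 = \left(-44\right) \left(-30\right) 11449 = 1320 \cdot 11449 = 15112680$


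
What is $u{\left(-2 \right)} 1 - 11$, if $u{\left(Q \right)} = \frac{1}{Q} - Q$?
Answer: $- \frac{19}{2} \approx -9.5$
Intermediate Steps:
$u{\left(-2 \right)} 1 - 11 = \left(\frac{1}{-2} - -2\right) 1 - 11 = \left(- \frac{1}{2} + 2\right) 1 - 11 = \frac{3}{2} \cdot 1 - 11 = \frac{3}{2} - 11 = - \frac{19}{2}$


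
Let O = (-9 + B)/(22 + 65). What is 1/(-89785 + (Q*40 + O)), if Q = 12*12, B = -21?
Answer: -29/2436735 ≈ -1.1901e-5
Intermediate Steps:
O = -10/29 (O = (-9 - 21)/(22 + 65) = -30/87 = -30*1/87 = -10/29 ≈ -0.34483)
Q = 144
1/(-89785 + (Q*40 + O)) = 1/(-89785 + (144*40 - 10/29)) = 1/(-89785 + (5760 - 10/29)) = 1/(-89785 + 167030/29) = 1/(-2436735/29) = -29/2436735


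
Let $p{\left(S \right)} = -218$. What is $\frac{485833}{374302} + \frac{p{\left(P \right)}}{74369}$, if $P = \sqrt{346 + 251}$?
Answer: $\frac{36049316541}{27836465438} \approx 1.295$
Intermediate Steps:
$P = \sqrt{597} \approx 24.434$
$\frac{485833}{374302} + \frac{p{\left(P \right)}}{74369} = \frac{485833}{374302} - \frac{218}{74369} = \frac{36049316541}{27836465438}$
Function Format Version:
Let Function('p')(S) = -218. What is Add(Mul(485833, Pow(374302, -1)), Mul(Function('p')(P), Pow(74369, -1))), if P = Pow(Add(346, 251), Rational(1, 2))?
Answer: Rational(36049316541, 27836465438) ≈ 1.2950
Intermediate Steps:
P = Pow(597, Rational(1, 2)) ≈ 24.434
Add(Mul(485833, Pow(374302, -1)), Mul(Function('p')(P), Pow(74369, -1))) = Add(Mul(485833, Pow(374302, -1)), Mul(-218, Pow(74369, -1))) = Add(Mul(485833, Rational(1, 374302)), Mul(-218, Rational(1, 74369))) = Add(Rational(485833, 374302), Rational(-218, 74369)) = Rational(36049316541, 27836465438)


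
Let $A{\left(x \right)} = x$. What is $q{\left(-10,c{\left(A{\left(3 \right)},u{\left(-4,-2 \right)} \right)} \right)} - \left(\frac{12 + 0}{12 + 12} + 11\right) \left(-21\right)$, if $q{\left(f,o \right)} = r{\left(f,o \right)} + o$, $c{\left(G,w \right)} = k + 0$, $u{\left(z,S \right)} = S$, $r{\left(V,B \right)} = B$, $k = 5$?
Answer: $\frac{503}{2} \approx 251.5$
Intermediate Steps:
$c{\left(G,w \right)} = 5$ ($c{\left(G,w \right)} = 5 + 0 = 5$)
$q{\left(f,o \right)} = 2 o$ ($q{\left(f,o \right)} = o + o = 2 o$)
$q{\left(-10,c{\left(A{\left(3 \right)},u{\left(-4,-2 \right)} \right)} \right)} - \left(\frac{12 + 0}{12 + 12} + 11\right) \left(-21\right) = 2 \cdot 5 - \left(\frac{12 + 0}{12 + 12} + 11\right) \left(-21\right) = 10 - \left(\frac{12}{24} + 11\right) \left(-21\right) = 10 - \left(12 \cdot \frac{1}{24} + 11\right) \left(-21\right) = 10 - \left(\frac{1}{2} + 11\right) \left(-21\right) = 10 - \frac{23}{2} \left(-21\right) = 10 - - \frac{483}{2} = 10 + \frac{483}{2} = \frac{503}{2}$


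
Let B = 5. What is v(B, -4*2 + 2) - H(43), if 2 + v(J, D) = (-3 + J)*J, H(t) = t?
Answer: -35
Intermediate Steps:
v(J, D) = -2 + J*(-3 + J) (v(J, D) = -2 + (-3 + J)*J = -2 + J*(-3 + J))
v(B, -4*2 + 2) - H(43) = (-2 + 5² - 3*5) - 1*43 = (-2 + 25 - 15) - 43 = 8 - 43 = -35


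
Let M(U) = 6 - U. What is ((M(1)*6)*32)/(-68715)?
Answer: -64/4581 ≈ -0.013971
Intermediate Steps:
((M(1)*6)*32)/(-68715) = (((6 - 1*1)*6)*32)/(-68715) = (((6 - 1)*6)*32)*(-1/68715) = ((5*6)*32)*(-1/68715) = (30*32)*(-1/68715) = 960*(-1/68715) = -64/4581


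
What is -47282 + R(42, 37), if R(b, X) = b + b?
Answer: -47198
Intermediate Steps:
R(b, X) = 2*b
-47282 + R(42, 37) = -47282 + 2*42 = -47282 + 84 = -47198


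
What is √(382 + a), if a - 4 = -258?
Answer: 8*√2 ≈ 11.314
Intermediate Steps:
a = -254 (a = 4 - 258 = -254)
√(382 + a) = √(382 - 254) = √128 = 8*√2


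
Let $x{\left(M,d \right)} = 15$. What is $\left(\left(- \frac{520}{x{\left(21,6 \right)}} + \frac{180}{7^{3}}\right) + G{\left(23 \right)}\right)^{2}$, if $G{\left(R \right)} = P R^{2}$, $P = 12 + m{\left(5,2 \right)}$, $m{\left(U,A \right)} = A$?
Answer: $\frac{57541964552164}{1058841} \approx 5.4344 \cdot 10^{7}$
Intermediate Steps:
$P = 14$ ($P = 12 + 2 = 14$)
$G{\left(R \right)} = 14 R^{2}$
$\left(\left(- \frac{520}{x{\left(21,6 \right)}} + \frac{180}{7^{3}}\right) + G{\left(23 \right)}\right)^{2} = \left(\left(- \frac{520}{15} + \frac{180}{7^{3}}\right) + 14 \cdot 23^{2}\right)^{2} = \left(\left(\left(-520\right) \frac{1}{15} + \frac{180}{343}\right) + 14 \cdot 529\right)^{2} = \left(\left(- \frac{104}{3} + 180 \cdot \frac{1}{343}\right) + 7406\right)^{2} = \left(\left(- \frac{104}{3} + \frac{180}{343}\right) + 7406\right)^{2} = \left(- \frac{35132}{1029} + 7406\right)^{2} = \left(\frac{7585642}{1029}\right)^{2} = \frac{57541964552164}{1058841}$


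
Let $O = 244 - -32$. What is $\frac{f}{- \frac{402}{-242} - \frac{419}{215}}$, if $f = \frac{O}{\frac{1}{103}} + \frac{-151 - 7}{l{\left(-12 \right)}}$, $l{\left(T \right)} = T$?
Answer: $- \frac{4439381705}{44904} \approx -98864.0$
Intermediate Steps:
$O = 276$ ($O = 244 + 32 = 276$)
$f = \frac{170647}{6}$ ($f = \frac{276}{\frac{1}{103}} + \frac{-151 - 7}{-12} = 276 \frac{1}{\frac{1}{103}} + \left(-151 - 7\right) \left(- \frac{1}{12}\right) = 276 \cdot 103 - - \frac{79}{6} = 28428 + \frac{79}{6} = \frac{170647}{6} \approx 28441.0$)
$\frac{f}{- \frac{402}{-242} - \frac{419}{215}} = \frac{170647}{6 \left(- \frac{402}{-242} - \frac{419}{215}\right)} = \frac{170647}{6 \left(\left(-402\right) \left(- \frac{1}{242}\right) - \frac{419}{215}\right)} = \frac{170647}{6 \left(\frac{201}{121} - \frac{419}{215}\right)} = \frac{170647}{6 \left(- \frac{7484}{26015}\right)} = \frac{170647}{6} \left(- \frac{26015}{7484}\right) = - \frac{4439381705}{44904}$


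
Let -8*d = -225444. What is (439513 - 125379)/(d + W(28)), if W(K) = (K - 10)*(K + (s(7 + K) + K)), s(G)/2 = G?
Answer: 628268/60897 ≈ 10.317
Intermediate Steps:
s(G) = 2*G
d = 56361/2 (d = -1/8*(-225444) = 56361/2 ≈ 28181.)
W(K) = (-10 + K)*(14 + 4*K) (W(K) = (K - 10)*(K + (2*(7 + K) + K)) = (-10 + K)*(K + ((14 + 2*K) + K)) = (-10 + K)*(K + (14 + 3*K)) = (-10 + K)*(14 + 4*K))
(439513 - 125379)/(d + W(28)) = (439513 - 125379)/(56361/2 + (-140 - 26*28 + 4*28**2)) = 314134/(56361/2 + (-140 - 728 + 4*784)) = 314134/(56361/2 + (-140 - 728 + 3136)) = 314134/(56361/2 + 2268) = 314134/(60897/2) = 314134*(2/60897) = 628268/60897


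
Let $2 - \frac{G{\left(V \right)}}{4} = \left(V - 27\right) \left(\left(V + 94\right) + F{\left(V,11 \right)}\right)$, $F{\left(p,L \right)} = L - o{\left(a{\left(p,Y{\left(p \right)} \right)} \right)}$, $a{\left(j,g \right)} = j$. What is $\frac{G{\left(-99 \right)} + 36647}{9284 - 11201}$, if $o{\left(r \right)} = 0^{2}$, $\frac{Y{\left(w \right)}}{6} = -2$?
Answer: $- \frac{39679}{1917} \approx -20.698$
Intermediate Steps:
$Y{\left(w \right)} = -12$ ($Y{\left(w \right)} = 6 \left(-2\right) = -12$)
$o{\left(r \right)} = 0$
$F{\left(p,L \right)} = L$ ($F{\left(p,L \right)} = L - 0 = L + 0 = L$)
$G{\left(V \right)} = 8 - 4 \left(-27 + V\right) \left(105 + V\right)$ ($G{\left(V \right)} = 8 - 4 \left(V - 27\right) \left(\left(V + 94\right) + 11\right) = 8 - 4 \left(-27 + V\right) \left(\left(94 + V\right) + 11\right) = 8 - 4 \left(-27 + V\right) \left(105 + V\right)$)
$\frac{G{\left(-99 \right)} + 36647}{9284 - 11201} = \frac{\left(11348 - -30888 - 4 \left(-99\right)^{2}\right) + 36647}{9284 - 11201} = \frac{\left(11348 + 30888 - 39204\right) + 36647}{-1917} = \left(\left(11348 + 30888 - 39204\right) + 36647\right) \left(- \frac{1}{1917}\right) = \left(3032 + 36647\right) \left(- \frac{1}{1917}\right) = 39679 \left(- \frac{1}{1917}\right) = - \frac{39679}{1917}$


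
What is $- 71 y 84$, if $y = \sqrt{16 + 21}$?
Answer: $- 5964 \sqrt{37} \approx -36278.0$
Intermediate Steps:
$y = \sqrt{37} \approx 6.0828$
$- 71 y 84 = - 71 \sqrt{37} \cdot 84 = - 5964 \sqrt{37}$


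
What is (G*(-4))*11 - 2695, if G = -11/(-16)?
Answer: -10901/4 ≈ -2725.3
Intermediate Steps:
G = 11/16 (G = -11*(-1/16) = 11/16 ≈ 0.68750)
(G*(-4))*11 - 2695 = ((11/16)*(-4))*11 - 2695 = -11/4*11 - 2695 = -121/4 - 2695 = -10901/4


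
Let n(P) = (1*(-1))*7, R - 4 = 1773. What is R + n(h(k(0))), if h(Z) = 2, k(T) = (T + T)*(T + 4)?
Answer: 1770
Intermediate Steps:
k(T) = 2*T*(4 + T) (k(T) = (2*T)*(4 + T) = 2*T*(4 + T))
R = 1777 (R = 4 + 1773 = 1777)
n(P) = -7 (n(P) = -1*7 = -7)
R + n(h(k(0))) = 1777 - 7 = 1770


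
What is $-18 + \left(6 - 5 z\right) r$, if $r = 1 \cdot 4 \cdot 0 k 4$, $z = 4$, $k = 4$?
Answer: $-18$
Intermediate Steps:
$r = 0$ ($r = 1 \cdot 4 \cdot 0 \cdot 4 \cdot 4 = 1 \cdot 0 \cdot 4 \cdot 4 = 0 \cdot 4 \cdot 4 = 0 \cdot 4 = 0$)
$-18 + \left(6 - 5 z\right) r = -18 + \left(6 - 20\right) 0 = -18 - 0 = -18 + 0 = -18$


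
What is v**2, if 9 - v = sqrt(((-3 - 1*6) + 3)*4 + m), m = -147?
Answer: 9*(3 - I*sqrt(19))**2 ≈ -90.0 - 235.38*I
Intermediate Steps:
v = 9 - 3*I*sqrt(19) (v = 9 - sqrt(((-3 - 1*6) + 3)*4 - 147) = 9 - sqrt(((-3 - 6) + 3)*4 - 147) = 9 - sqrt((-9 + 3)*4 - 147) = 9 - sqrt(-6*4 - 147) = 9 - sqrt(-24 - 147) = 9 - sqrt(-171) = 9 - 3*I*sqrt(19) ≈ 9.0 - 13.077*I)
v**2 = (9 - 3*I*sqrt(19))**2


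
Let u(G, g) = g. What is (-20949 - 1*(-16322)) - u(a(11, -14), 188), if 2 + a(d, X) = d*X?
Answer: -4815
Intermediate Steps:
a(d, X) = -2 + X*d (a(d, X) = -2 + d*X = -2 + X*d)
(-20949 - 1*(-16322)) - u(a(11, -14), 188) = (-20949 - 1*(-16322)) - 1*188 = (-20949 + 16322) - 188 = -4627 - 188 = -4815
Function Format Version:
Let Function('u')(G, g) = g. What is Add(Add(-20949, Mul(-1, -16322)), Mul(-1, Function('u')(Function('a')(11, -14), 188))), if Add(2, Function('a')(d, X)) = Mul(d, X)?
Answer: -4815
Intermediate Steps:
Function('a')(d, X) = Add(-2, Mul(X, d)) (Function('a')(d, X) = Add(-2, Mul(d, X)) = Add(-2, Mul(X, d)))
Add(Add(-20949, Mul(-1, -16322)), Mul(-1, Function('u')(Function('a')(11, -14), 188))) = Add(Add(-20949, Mul(-1, -16322)), Mul(-1, 188)) = Add(Add(-20949, 16322), -188) = Add(-4627, -188) = -4815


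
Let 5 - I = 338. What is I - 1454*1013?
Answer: -1473235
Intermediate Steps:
I = -333 (I = 5 - 1*338 = 5 - 338 = -333)
I - 1454*1013 = -333 - 1454*1013 = -333 - 1472902 = -1473235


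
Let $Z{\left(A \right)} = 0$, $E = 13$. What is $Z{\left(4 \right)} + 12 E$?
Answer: $156$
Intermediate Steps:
$Z{\left(4 \right)} + 12 E = 0 + 12 \cdot 13 = 0 + 156 = 156$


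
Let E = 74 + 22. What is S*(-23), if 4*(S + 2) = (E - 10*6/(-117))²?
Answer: -81394286/1521 ≈ -53514.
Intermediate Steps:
E = 96
S = 3538882/1521 (S = -2 + (96 - 10*6/(-117))²/4 = -2 + (96 - 60*(-1/117))²/4 = -2 + (96 + 20/39)²/4 = -2 + (3764/39)²/4 = -2 + (¼)*(14167696/1521) = -2 + 3541924/1521 = 3538882/1521 ≈ 2326.7)
S*(-23) = (3538882/1521)*(-23) = -81394286/1521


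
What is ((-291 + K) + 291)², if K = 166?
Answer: 27556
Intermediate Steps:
((-291 + K) + 291)² = ((-291 + 166) + 291)² = (-125 + 291)² = 166² = 27556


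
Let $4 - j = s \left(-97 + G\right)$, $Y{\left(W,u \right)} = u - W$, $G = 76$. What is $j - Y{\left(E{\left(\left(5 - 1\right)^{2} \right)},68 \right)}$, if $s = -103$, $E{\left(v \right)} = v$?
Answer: $-2211$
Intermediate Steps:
$j = -2159$ ($j = 4 - - 103 \left(-97 + 76\right) = 4 - \left(-103\right) \left(-21\right) = 4 - 2163 = -2159$)
$j - Y{\left(E{\left(\left(5 - 1\right)^{2} \right)},68 \right)} = -2159 - \left(68 - \left(5 - 1\right)^{2}\right) = -2159 - \left(68 - 4^{2}\right) = -2159 - \left(68 - 16\right) = -2159 - 52 = -2211$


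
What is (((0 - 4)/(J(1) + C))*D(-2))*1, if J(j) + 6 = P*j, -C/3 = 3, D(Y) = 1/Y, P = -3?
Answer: -1/9 ≈ -0.11111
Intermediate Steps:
C = -9 (C = -3*3 = -9)
J(j) = -6 - 3*j
(((0 - 4)/(J(1) + C))*D(-2))*1 = (((0 - 4)/((-6 - 3*1) - 9))/(-2))*1 = (-4/((-6 - 3) - 9)*(-1/2))*1 = (-4/(-9 - 9)*(-1/2))*1 = (-4/(-18)*(-1/2))*1 = (-4*(-1/18)*(-1/2))*1 = ((2/9)*(-1/2))*1 = -1/9*1 = -1/9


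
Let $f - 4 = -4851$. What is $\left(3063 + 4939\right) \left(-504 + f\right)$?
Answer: $-42818702$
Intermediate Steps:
$f = -4847$ ($f = 4 - 4851 = -4847$)
$\left(3063 + 4939\right) \left(-504 + f\right) = \left(3063 + 4939\right) \left(-504 - 4847\right) = 8002 \left(-5351\right) = -42818702$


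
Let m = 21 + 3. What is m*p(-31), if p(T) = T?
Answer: -744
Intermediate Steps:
m = 24
m*p(-31) = 24*(-31) = -744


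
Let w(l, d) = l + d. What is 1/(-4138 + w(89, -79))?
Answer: -1/4128 ≈ -0.00024225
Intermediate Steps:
w(l, d) = d + l
1/(-4138 + w(89, -79)) = 1/(-4138 + (-79 + 89)) = 1/(-4138 + 10) = 1/(-4128) = -1/4128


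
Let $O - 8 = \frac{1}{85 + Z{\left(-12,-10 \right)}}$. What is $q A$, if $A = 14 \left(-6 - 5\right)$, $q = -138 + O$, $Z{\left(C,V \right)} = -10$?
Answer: $\frac{1501346}{75} \approx 20018.0$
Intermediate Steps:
$O = \frac{601}{75}$ ($O = 8 + \frac{1}{85 - 10} = 8 + \frac{1}{75} = \frac{601}{75} \approx 8.0133$)
$q = - \frac{9749}{75}$ ($q = -138 + \frac{601}{75} = - \frac{9749}{75} \approx -129.99$)
$A = -154$ ($A = 14 \left(-11\right) = -154$)
$q A = \left(- \frac{9749}{75}\right) \left(-154\right) = \frac{1501346}{75}$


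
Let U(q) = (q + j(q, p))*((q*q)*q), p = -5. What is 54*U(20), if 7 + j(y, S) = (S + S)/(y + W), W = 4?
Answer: 5436000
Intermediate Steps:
j(y, S) = -7 + 2*S/(4 + y) (j(y, S) = -7 + (S + S)/(y + 4) = -7 + (2*S)/(4 + y) = -7 + 2*S/(4 + y))
U(q) = q³*(q + (-38 - 7*q)/(4 + q)) (U(q) = (q + (-28 - 7*q + 2*(-5))/(4 + q))*((q*q)*q) = (q + (-28 - 7*q - 10)/(4 + q))*(q²*q) = (q + (-38 - 7*q)/(4 + q))*q³ = q³*(q + (-38 - 7*q)/(4 + q)))
54*U(20) = 54*(20³*(-38 + 20² - 3*20)/(4 + 20)) = 54*(8000*(-38 + 400 - 60)/24) = 54*(8000*(1/24)*302) = 54*(302000/3) = 5436000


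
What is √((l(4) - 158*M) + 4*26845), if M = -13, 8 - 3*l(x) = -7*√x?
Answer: 2*√246243/3 ≈ 330.82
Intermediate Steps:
l(x) = 8/3 + 7*√x/3 (l(x) = 8/3 - (-7)*√x/3 = 8/3 + 7*√x/3)
√((l(4) - 158*M) + 4*26845) = √(((8/3 + 7*√4/3) - 158*(-13)) + 4*26845) = √(((8/3 + (7/3)*2) + 2054) + 107380) = √(((8/3 + 14/3) + 2054) + 107380) = √((22/3 + 2054) + 107380) = √(6184/3 + 107380) = √(328324/3) = 2*√246243/3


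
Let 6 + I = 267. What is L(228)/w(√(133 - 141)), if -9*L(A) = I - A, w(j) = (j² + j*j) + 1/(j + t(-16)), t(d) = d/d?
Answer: 11*(-I + 2*√2)/(3*(-15*I + 32*√2)) ≈ 0.23068 - 0.0045626*I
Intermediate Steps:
t(d) = 1
I = 261 (I = -6 + 267 = 261)
w(j) = 1/(1 + j) + 2*j² (w(j) = (j² + j*j) + 1/(j + 1) = (j² + j²) + 1/(1 + j) = 2*j² + 1/(1 + j) = 1/(1 + j) + 2*j²)
L(A) = -29 + A/9 (L(A) = -(261 - A)/9 = -29 + A/9)
L(228)/w(√(133 - 141)) = (-29 + (⅑)*228)/(((1 + 2*(√(133 - 141))² + 2*(√(133 - 141))³)/(1 + √(133 - 141)))) = (-29 + 76/3)/(((1 + 2*(√(-8))² + 2*(√(-8))³)/(1 + √(-8)))) = -11*(1 + 2*I*√2)/(1 + 2*(2*I*√2)² + 2*(2*I*√2)³)/3 = -11*(1 + 2*I*√2)/(1 + 2*(-8) + 2*(-16*I*√2))/3 = -11*(1 + 2*I*√2)/(1 - 16 - 32*I*√2)/3 = -11*(1 + 2*I*√2)/(-15 - 32*I*√2)/3 = -11*(1 + 2*I*√2)/(3*(-15 - 32*I*√2))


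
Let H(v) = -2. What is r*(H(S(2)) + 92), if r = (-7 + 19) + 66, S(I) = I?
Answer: 7020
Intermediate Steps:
r = 78 (r = 12 + 66 = 78)
r*(H(S(2)) + 92) = 78*(-2 + 92) = 78*90 = 7020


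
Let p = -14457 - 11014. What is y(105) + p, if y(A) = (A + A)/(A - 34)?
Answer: -1808231/71 ≈ -25468.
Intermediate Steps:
y(A) = 2*A/(-34 + A) (y(A) = (2*A)/(-34 + A) = 2*A/(-34 + A))
p = -25471
y(105) + p = 2*105/(-34 + 105) - 25471 = 2*105/71 - 25471 = 2*105*(1/71) - 25471 = 210/71 - 25471 = -1808231/71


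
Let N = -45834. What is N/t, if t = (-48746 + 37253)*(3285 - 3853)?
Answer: -7639/1088004 ≈ -0.0070211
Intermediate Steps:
t = 6528024 (t = -11493*(-568) = 6528024)
N/t = -45834/6528024 = -45834*1/6528024 = -7639/1088004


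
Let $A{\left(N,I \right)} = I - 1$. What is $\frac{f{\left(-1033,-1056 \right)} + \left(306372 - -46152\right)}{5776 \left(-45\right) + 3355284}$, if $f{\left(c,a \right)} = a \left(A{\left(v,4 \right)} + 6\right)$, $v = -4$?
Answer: $\frac{28585}{257947} \approx 0.11082$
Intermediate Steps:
$A{\left(N,I \right)} = -1 + I$ ($A{\left(N,I \right)} = I - 1 = -1 + I$)
$f{\left(c,a \right)} = 9 a$ ($f{\left(c,a \right)} = a \left(\left(-1 + 4\right) + 6\right) = a \left(3 + 6\right) = a 9 = 9 a$)
$\frac{f{\left(-1033,-1056 \right)} + \left(306372 - -46152\right)}{5776 \left(-45\right) + 3355284} = \frac{9 \left(-1056\right) + \left(306372 - -46152\right)}{5776 \left(-45\right) + 3355284} = \frac{-9504 + \left(306372 + 46152\right)}{-259920 + 3355284} = \frac{-9504 + 352524}{3095364} = 343020 \cdot \frac{1}{3095364} = \frac{28585}{257947}$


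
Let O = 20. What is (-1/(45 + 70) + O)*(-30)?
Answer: -13794/23 ≈ -599.74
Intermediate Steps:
(-1/(45 + 70) + O)*(-30) = (-1/(45 + 70) + 20)*(-30) = (-1/115 + 20)*(-30) = (2299/115)*(-30) = -13794/23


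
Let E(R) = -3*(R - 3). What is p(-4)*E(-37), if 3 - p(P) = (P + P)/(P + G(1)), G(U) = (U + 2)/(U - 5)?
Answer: 3000/19 ≈ 157.89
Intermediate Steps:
G(U) = (2 + U)/(-5 + U)
E(R) = 9 - 3*R (E(R) = -3*(-3 + R) = 9 - 3*R)
p(P) = 3 - 2*P/(-¾ + P) (p(P) = 3 - (P + P)/(P + (2 + 1)/(-5 + 1)) = 3 - 2*P/(P + 3/(-4)) = 3 - 2*P/(P - ¼*3) = 3 - 2*P/(P - ¾) = 3 - 2*P/(-¾ + P))
p(-4)*E(-37) = ((-9 + 4*(-4))/(-3 + 4*(-4)))*(9 - 3*(-37)) = ((-9 - 16)/(-3 - 16))*(9 + 111) = (-25/(-19))*120 = -1/19*(-25)*120 = (25/19)*120 = 3000/19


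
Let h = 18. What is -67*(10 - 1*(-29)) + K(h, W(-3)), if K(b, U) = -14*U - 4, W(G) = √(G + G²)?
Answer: -2617 - 14*√6 ≈ -2651.3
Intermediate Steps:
K(b, U) = -4 - 14*U
-67*(10 - 1*(-29)) + K(h, W(-3)) = -67*(10 - 1*(-29)) + (-4 - 14*√6) = -67*(10 + 29) + (-4 - 14*√6) = -67*39 + (-4 - 14*√6) = -2613 + (-4 - 14*√6) = -2617 - 14*√6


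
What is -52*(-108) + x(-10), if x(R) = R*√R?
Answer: 5616 - 10*I*√10 ≈ 5616.0 - 31.623*I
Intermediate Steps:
x(R) = R^(3/2)
-52*(-108) + x(-10) = -52*(-108) + (-10)^(3/2) = 5616 - 10*I*√10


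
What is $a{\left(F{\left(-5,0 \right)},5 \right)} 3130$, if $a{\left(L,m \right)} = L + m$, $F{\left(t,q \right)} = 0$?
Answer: $15650$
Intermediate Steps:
$a{\left(F{\left(-5,0 \right)},5 \right)} 3130 = \left(0 + 5\right) 3130 = 5 \cdot 3130 = 15650$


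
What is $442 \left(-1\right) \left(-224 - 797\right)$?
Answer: $451282$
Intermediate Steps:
$442 \left(-1\right) \left(-224 - 797\right) = \left(-442\right) \left(-1021\right) = 451282$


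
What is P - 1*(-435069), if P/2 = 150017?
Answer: 735103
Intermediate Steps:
P = 300034 (P = 2*150017 = 300034)
P - 1*(-435069) = 300034 - 1*(-435069) = 300034 + 435069 = 735103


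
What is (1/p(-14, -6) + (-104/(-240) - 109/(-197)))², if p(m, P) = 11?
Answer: 4907142601/4226300100 ≈ 1.1611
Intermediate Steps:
(1/p(-14, -6) + (-104/(-240) - 109/(-197)))² = (1/11 + (-104/(-240) - 109/(-197)))² = (1/11 + (-104*(-1/240) - 109*(-1/197)))² = (1/11 + (13/30 + 109/197))² = (1/11 + 5831/5910)² = (70051/65010)² = 4907142601/4226300100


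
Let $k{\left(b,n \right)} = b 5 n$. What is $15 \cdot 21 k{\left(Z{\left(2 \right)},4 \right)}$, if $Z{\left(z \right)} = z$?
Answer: $12600$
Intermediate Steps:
$k{\left(b,n \right)} = 5 b n$
$15 \cdot 21 k{\left(Z{\left(2 \right)},4 \right)} = 15 \cdot 21 \cdot 5 \cdot 2 \cdot 4 = 315 \cdot 40 = 12600$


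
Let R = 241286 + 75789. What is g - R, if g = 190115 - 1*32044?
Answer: -159004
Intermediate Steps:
g = 158071 (g = 190115 - 32044 = 158071)
R = 317075
g - R = 158071 - 1*317075 = 158071 - 317075 = -159004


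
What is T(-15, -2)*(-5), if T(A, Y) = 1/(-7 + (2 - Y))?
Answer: 5/3 ≈ 1.6667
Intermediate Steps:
T(A, Y) = 1/(-5 - Y)
T(-15, -2)*(-5) = -1/(5 - 2)*(-5) = -1/3*(-5) = 5/3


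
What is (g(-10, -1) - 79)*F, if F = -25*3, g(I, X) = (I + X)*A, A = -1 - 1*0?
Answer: 5100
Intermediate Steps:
A = -1 (A = -1 + 0 = -1)
g(I, X) = -I - X (g(I, X) = (I + X)*(-1) = -I - X)
F = -75
(g(-10, -1) - 79)*F = ((-1*(-10) - 1*(-1)) - 79)*(-75) = ((10 + 1) - 79)*(-75) = (11 - 79)*(-75) = -68*(-75) = 5100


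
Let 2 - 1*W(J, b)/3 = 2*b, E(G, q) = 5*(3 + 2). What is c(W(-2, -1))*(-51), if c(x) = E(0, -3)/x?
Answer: -425/4 ≈ -106.25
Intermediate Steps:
E(G, q) = 25 (E(G, q) = 5*5 = 25)
W(J, b) = 6 - 6*b
c(x) = 25/x
c(W(-2, -1))*(-51) = (25/(6 - 6*(-1)))*(-51) = (25/(6 + 6))*(-51) = (25/12)*(-51) = -425/4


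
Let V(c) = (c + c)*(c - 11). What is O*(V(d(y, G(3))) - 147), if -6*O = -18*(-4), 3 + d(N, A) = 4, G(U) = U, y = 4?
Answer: 2004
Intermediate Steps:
d(N, A) = 1 (d(N, A) = -3 + 4 = 1)
O = -12 (O = -(-3)*(-4) = -1/6*72 = -12)
V(c) = 2*c*(-11 + c) (V(c) = (2*c)*(-11 + c) = 2*c*(-11 + c))
O*(V(d(y, G(3))) - 147) = -12*(2*1*(-11 + 1) - 147) = -12*(2*1*(-10) - 147) = -12*(-20 - 147) = -12*(-167) = 2004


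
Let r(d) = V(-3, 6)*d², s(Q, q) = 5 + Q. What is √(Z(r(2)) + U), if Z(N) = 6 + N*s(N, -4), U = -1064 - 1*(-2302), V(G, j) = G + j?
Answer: 2*√362 ≈ 38.053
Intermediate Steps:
U = 1238 (U = -1064 + 2302 = 1238)
r(d) = 3*d² (r(d) = (-3 + 6)*d² = 3*d²)
Z(N) = 6 + N*(5 + N)
√(Z(r(2)) + U) = √((6 + (3*2²)*(5 + 3*2²)) + 1238) = √((6 + (3*4)*(5 + 3*4)) + 1238) = √((6 + 12*(5 + 12)) + 1238) = √((6 + 12*17) + 1238) = √((6 + 204) + 1238) = √(210 + 1238) = √1448 = 2*√362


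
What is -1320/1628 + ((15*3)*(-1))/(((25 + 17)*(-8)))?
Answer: -2805/4144 ≈ -0.67688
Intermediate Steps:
-1320/1628 + ((15*3)*(-1))/(((25 + 17)*(-8))) = -1320*1/1628 + (45*(-1))/((42*(-8))) = -30/37 - 45/(-336) = -30/37 - 45*(-1/336) = -30/37 + 15/112 = -2805/4144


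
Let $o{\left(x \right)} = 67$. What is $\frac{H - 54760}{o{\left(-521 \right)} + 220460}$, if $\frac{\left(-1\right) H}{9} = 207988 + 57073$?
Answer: $- \frac{2440309}{220527} \approx -11.066$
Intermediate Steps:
$H = -2385549$ ($H = - 9 \left(207988 + 57073\right) = \left(-9\right) 265061 = -2385549$)
$\frac{H - 54760}{o{\left(-521 \right)} + 220460} = \frac{-2385549 - 54760}{67 + 220460} = - \frac{2440309}{220527}$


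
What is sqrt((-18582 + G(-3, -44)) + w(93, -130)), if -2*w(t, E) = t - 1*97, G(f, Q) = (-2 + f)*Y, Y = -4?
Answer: 8*I*sqrt(290) ≈ 136.24*I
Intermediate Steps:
G(f, Q) = 8 - 4*f (G(f, Q) = (-2 + f)*(-4) = 8 - 4*f)
w(t, E) = 97/2 - t/2 (w(t, E) = -(t - 1*97)/2 = -(t - 97)/2 = -(-97 + t)/2 = 97/2 - t/2)
sqrt((-18582 + G(-3, -44)) + w(93, -130)) = sqrt((-18582 + (8 - 4*(-3))) + (97/2 - 1/2*93)) = sqrt((-18582 + (8 + 12)) + (97/2 - 93/2)) = sqrt((-18582 + 20) + 2) = sqrt(-18562 + 2) = sqrt(-18560) = 8*I*sqrt(290)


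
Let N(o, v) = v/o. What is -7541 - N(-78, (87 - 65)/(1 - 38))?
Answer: -10881674/1443 ≈ -7541.0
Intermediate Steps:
-7541 - N(-78, (87 - 65)/(1 - 38)) = -7541 - (87 - 65)/(1 - 38)/(-78) = -7541 - 22/(-37)*(-1)/78 = -7541 - 22*(-1/37)*(-1)/78 = -7541 - (-22)*(-1)/(37*78) = -7541 - 1*11/1443 = -7541 - 11/1443 = -10881674/1443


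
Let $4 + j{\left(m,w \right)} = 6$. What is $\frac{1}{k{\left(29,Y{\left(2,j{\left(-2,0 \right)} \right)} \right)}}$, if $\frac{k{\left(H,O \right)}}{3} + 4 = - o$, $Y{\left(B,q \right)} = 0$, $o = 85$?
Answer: $- \frac{1}{267} \approx -0.0037453$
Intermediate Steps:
$j{\left(m,w \right)} = 2$ ($j{\left(m,w \right)} = -4 + 6 = 2$)
$k{\left(H,O \right)} = -267$ ($k{\left(H,O \right)} = -12 + 3 \left(\left(-1\right) 85\right) = -12 + 3 \left(-85\right) = -12 - 255 = -267$)
$\frac{1}{k{\left(29,Y{\left(2,j{\left(-2,0 \right)} \right)} \right)}} = \frac{1}{-267} = - \frac{1}{267}$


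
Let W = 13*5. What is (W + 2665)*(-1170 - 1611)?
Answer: -7592130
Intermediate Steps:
W = 65
(W + 2665)*(-1170 - 1611) = (65 + 2665)*(-1170 - 1611) = 2730*(-2781) = -7592130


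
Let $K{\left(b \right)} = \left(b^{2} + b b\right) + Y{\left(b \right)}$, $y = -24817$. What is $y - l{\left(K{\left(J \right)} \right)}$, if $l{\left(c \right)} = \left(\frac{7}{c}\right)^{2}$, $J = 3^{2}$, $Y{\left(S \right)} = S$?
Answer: $- \frac{725673946}{29241} \approx -24817.0$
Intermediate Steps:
$J = 9$
$K{\left(b \right)} = b + 2 b^{2}$ ($K{\left(b \right)} = \left(b^{2} + b b\right) + b = \left(b^{2} + b^{2}\right) + b = 2 b^{2} + b = b + 2 b^{2}$)
$l{\left(c \right)} = \frac{49}{c^{2}}$
$y - l{\left(K{\left(J \right)} \right)} = -24817 - \frac{49}{81 \left(1 + 2 \cdot 9\right)^{2}} = -24817 - \frac{49}{81 \left(1 + 18\right)^{2}} = -24817 - \frac{49}{29241} = - \frac{725673946}{29241}$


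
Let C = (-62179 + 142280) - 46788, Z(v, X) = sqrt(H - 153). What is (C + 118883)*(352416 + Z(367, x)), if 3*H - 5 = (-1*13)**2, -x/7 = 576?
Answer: 53636305536 + 152196*I*sqrt(95) ≈ 5.3636e+10 + 1.4834e+6*I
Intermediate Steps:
x = -4032 (x = -7*576 = -4032)
H = 58 (H = 5/3 + (-1*13)**2/3 = 5/3 + (1/3)*(-13)**2 = 5/3 + (1/3)*169 = 5/3 + 169/3 = 58)
Z(v, X) = I*sqrt(95) (Z(v, X) = sqrt(58 - 153) = sqrt(-95) = I*sqrt(95))
C = 33313 (C = 80101 - 46788 = 33313)
(C + 118883)*(352416 + Z(367, x)) = (33313 + 118883)*(352416 + I*sqrt(95)) = 152196*(352416 + I*sqrt(95)) = 53636305536 + 152196*I*sqrt(95)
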